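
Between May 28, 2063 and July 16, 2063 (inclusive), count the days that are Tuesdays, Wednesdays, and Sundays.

May 28, 2063 is a Monday.
The range spans 50 days (inclusive of both endpoints).
50 = 7 × 7 + 1, so there are 7 full weeks plus 1 extra day.
Each full week contributes 3 days from the set (Tue, Wed, Sun): 7 × 3 = 21.
The 1 extra day is Monday — none qualify.
Total: 21 + 0 = 21.

21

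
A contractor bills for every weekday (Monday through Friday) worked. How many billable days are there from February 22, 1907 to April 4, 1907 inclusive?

February 22, 1907 is a Friday.
From February 22, 1907 to April 4, 1907 is 42 days inclusive.
42 = 7 × 6, so the span is exactly 6 full weeks.
Each full week contributes 5 weekdays (Mon–Fri): 6 × 5 = 30.
Total: 30.

30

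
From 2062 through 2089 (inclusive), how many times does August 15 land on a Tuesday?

Day of week of August 15 in each year:
2062: Tue ✓, 2063: Wed, 2064: Fri, 2065: Sat, 2066: Sun, 2067: Mon, 2068: Wed, 2069: Thu, 2070: Fri, 2071: Sat, 2072: Mon, 2073: Tue ✓, 2074: Wed, 2075: Thu, 2076: Sat, 2077: Sun, 2078: Mon, 2079: Tue ✓, 2080: Thu, 2081: Fri, 2082: Sat, 2083: Sun, 2084: Tue ✓, 2085: Wed, 2086: Thu, 2087: Fri, 2088: Sun, 2089: Mon
Tuesdays: 2062, 2073, 2079, 2084.

4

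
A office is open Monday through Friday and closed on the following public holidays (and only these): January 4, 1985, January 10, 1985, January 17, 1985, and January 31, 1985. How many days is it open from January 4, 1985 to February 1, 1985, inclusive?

January 4, 1985 is a Friday.
That's 29 days from start to end, counting both.
29 = 7 × 4 + 1, so there are 4 full weeks plus 1 extra day.
Each full week contributes 5 weekdays (Mon–Fri): 4 × 5 = 20.
The 1 extra day is Friday — 1 of them qualifies.
Total: 20 + 1 = 21.
Holidays: January 4, 1985 (Fri); January 10, 1985 (Thu); January 17, 1985 (Thu); January 31, 1985 (Thu).
All 4 holidays fall on weekdays, so subtract 4.
Business days: 21 − 4 = 17.

17 working days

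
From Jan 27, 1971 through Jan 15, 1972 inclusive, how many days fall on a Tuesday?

50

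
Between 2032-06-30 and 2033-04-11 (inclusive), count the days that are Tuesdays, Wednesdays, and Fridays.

122

2032-06-30 is a Wednesday.
From 2032-06-30 to 2033-04-11 is 286 days inclusive.
286 = 7 × 40 + 6, so there are 40 full weeks plus 6 extra days.
Each full week contributes 3 days from the set (Tue, Wed, Fri): 40 × 3 = 120.
The 6 extra days are Wed, Thu, Fri, Sat, Sun, Mon — 2 of them qualify.
Total: 120 + 2 = 122.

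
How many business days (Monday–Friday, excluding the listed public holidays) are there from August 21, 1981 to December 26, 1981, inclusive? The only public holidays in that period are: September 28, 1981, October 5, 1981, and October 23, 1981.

88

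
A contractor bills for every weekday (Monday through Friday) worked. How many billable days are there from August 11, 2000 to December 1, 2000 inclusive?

81 weekdays

August 11, 2000 is a Friday.
From August 11, 2000 to December 1, 2000 is 113 days inclusive.
113 = 7 × 16 + 1, so there are 16 full weeks plus 1 extra day.
Each full week contributes 5 weekdays (Mon–Fri): 16 × 5 = 80.
The 1 extra day is Fri — 1 of them qualifies.
Total: 80 + 1 = 81.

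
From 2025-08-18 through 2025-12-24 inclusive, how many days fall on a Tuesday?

2025-08-18 is a Monday.
That's 129 days from start to end, counting both.
129 = 7 × 18 + 3, so there are 18 full weeks plus 3 extra days.
Each full week contributes one Tuesday: 18 so far.
The 3 extra days are Mon, Tue, Wed — 1 of them qualifies.
Total: 18 + 1 = 19.

19 Tuesdays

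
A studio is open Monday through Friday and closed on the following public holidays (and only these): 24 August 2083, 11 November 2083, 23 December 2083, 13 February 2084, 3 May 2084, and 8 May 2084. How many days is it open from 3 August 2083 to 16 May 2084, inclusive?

3 August 2083 is a Tuesday.
That's 288 days from start to end, counting both.
288 = 7 × 41 + 1, so there are 41 full weeks plus 1 extra day.
Each full week contributes 5 weekdays (Mon–Fri): 41 × 5 = 205.
The 1 extra day is Tue — 1 of them qualifies.
Total: 205 + 1 = 206.
Holidays: 24 August 2083 (Tue); 11 November 2083 (Thu); 23 December 2083 (Thu); 13 February 2084 (Sun); 3 May 2084 (Wed); 8 May 2084 (Mon).
5 of the 6 holidays fall on weekdays; the rest are weekends and were already excluded.
Business days: 206 − 5 = 201.

201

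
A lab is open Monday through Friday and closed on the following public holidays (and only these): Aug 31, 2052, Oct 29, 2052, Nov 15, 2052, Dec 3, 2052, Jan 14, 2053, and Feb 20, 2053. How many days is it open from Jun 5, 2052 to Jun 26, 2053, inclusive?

272 working days

Jun 5, 2052 is a Wednesday.
That's 387 days from start to end, counting both.
387 = 7 × 55 + 2, so there are 55 full weeks plus 2 extra days.
Each full week contributes 5 weekdays (Mon–Fri): 55 × 5 = 275.
The 2 extra days are Wednesday, Thursday — 2 of them qualify.
Total: 275 + 2 = 277.
Holidays: Aug 31, 2052 (Sat); Oct 29, 2052 (Tue); Nov 15, 2052 (Fri); Dec 3, 2052 (Tue); Jan 14, 2053 (Tue); Feb 20, 2053 (Thu).
5 of the 6 holidays fall on weekdays; the rest are weekends and were already excluded.
Business days: 277 − 5 = 272.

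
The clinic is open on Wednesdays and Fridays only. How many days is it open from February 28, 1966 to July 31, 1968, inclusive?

253

February 28, 1966 is a Monday.
That's 885 days from start to end, counting both.
885 = 7 × 126 + 3, so there are 126 full weeks plus 3 extra days.
Each full week contributes 2 days from the set (Wed, Fri): 126 × 2 = 252.
The 3 extra days are Monday, Tuesday, Wednesday — 1 of them qualifies.
Total: 252 + 1 = 253.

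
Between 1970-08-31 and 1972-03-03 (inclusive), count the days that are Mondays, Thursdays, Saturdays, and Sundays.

1970-08-31 is a Monday.
That's 551 days from start to end, counting both.
551 = 7 × 78 + 5, so there are 78 full weeks plus 5 extra days.
Each full week contributes 4 days from the set (Mon, Thu, Sat, Sun): 78 × 4 = 312.
The 5 extra days are Mon, Tue, Wed, Thu, Fri — 2 of them qualify.
Total: 312 + 2 = 314.

314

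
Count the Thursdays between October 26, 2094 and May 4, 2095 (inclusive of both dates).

27 Thursdays

October 26, 2094 is a Tuesday.
That's 191 days from start to end, counting both.
191 = 7 × 27 + 2, so there are 27 full weeks plus 2 extra days.
Each full week contributes one Thursday: 27 so far.
The 2 extra days are Tue, Wed — none qualify.
Total: 27 + 0 = 27.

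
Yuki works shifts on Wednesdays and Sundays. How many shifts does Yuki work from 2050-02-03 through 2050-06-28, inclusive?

41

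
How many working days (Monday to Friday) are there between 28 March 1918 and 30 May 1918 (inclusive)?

28 March 1918 is a Thursday.
The range spans 64 days (inclusive of both endpoints).
64 = 7 × 9 + 1, so there are 9 full weeks plus 1 extra day.
Each full week contributes 5 weekdays (Mon–Fri): 9 × 5 = 45.
The 1 extra day is Thursday — 1 of them qualifies.
Total: 45 + 1 = 46.

46 weekdays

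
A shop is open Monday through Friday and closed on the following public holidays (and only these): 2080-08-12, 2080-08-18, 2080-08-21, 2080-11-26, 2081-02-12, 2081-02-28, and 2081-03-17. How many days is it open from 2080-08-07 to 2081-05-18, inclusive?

2080-08-07 is a Wednesday.
From 2080-08-07 to 2081-05-18 is 285 days inclusive.
285 = 7 × 40 + 5, so there are 40 full weeks plus 5 extra days.
Each full week contributes 5 weekdays (Mon–Fri): 40 × 5 = 200.
The 5 extra days are Wednesday, Thursday, Friday, Saturday, Sunday — 3 of them qualify.
Total: 200 + 3 = 203.
Holidays: 2080-08-12 (Mon); 2080-08-18 (Sun); 2080-08-21 (Wed); 2080-11-26 (Tue); 2081-02-12 (Wed); 2081-02-28 (Fri); 2081-03-17 (Mon).
6 of the 7 holidays fall on weekdays; the rest are weekends and were already excluded.
Business days: 203 − 6 = 197.

197 working days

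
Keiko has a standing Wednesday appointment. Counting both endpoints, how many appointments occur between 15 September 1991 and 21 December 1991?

14 Wednesdays

15 September 1991 is a Sunday.
From 15 September 1991 to 21 December 1991 is 98 days inclusive.
98 = 7 × 14, so the span is exactly 14 full weeks.
Each full week contributes one Wednesday: 14 so far.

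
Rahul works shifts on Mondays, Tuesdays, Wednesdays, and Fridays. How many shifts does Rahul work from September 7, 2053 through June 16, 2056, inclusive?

580

September 7, 2053 is a Sunday.
From September 7, 2053 to June 16, 2056 is 1014 days inclusive.
1014 = 7 × 144 + 6, so there are 144 full weeks plus 6 extra days.
Each full week contributes 4 days from the set (Mon, Tue, Wed, Fri): 144 × 4 = 576.
The 6 extra days are Sun, Mon, Tue, Wed, Thu, Fri — 4 of them qualify.
Total: 576 + 4 = 580.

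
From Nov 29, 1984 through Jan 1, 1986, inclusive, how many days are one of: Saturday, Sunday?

Nov 29, 1984 is a Thursday.
The range spans 399 days (inclusive of both endpoints).
399 = 7 × 57, so the span is exactly 57 full weeks.
Each full week contributes 2 days from the set (Sat, Sun): 57 × 2 = 114.

114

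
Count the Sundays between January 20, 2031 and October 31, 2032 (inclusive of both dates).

93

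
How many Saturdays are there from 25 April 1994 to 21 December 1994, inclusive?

34 Saturdays

25 April 1994 is a Monday.
That's 241 days from start to end, counting both.
241 = 7 × 34 + 3, so there are 34 full weeks plus 3 extra days.
Each full week contributes one Saturday: 34 so far.
The 3 extra days are Monday, Tuesday, Wednesday — none qualify.
Total: 34 + 0 = 34.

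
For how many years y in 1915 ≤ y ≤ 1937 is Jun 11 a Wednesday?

Day of week of June 11 in each year:
1915: Fri, 1916: Sun, 1917: Mon, 1918: Tue, 1919: Wed ✓, 1920: Fri, 1921: Sat, 1922: Sun, 1923: Mon, 1924: Wed ✓, 1925: Thu, 1926: Fri, 1927: Sat, 1928: Mon, 1929: Tue, 1930: Wed ✓, 1931: Thu, 1932: Sat, 1933: Sun, 1934: Mon, 1935: Tue, 1936: Thu, 1937: Fri
Wednesdays: 1919, 1924, 1930.

3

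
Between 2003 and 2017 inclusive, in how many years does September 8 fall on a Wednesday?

2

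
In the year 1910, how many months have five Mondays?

4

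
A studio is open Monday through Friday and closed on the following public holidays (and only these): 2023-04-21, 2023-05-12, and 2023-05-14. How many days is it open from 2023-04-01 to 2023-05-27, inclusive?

2023-04-01 is a Saturday.
The range spans 57 days (inclusive of both endpoints).
57 = 7 × 8 + 1, so there are 8 full weeks plus 1 extra day.
Each full week contributes 5 weekdays (Mon–Fri): 8 × 5 = 40.
The 1 extra day is Saturday — none qualify.
Total: 40 + 0 = 40.
Holidays: 2023-04-21 (Fri); 2023-05-12 (Fri); 2023-05-14 (Sun).
2 of the 3 holidays fall on weekdays; the rest are weekends and were already excluded.
Business days: 40 − 2 = 38.

38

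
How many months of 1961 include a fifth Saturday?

A month has five Saturdays exactly when Saturday falls within its first (length − 28) days.
Jan: 31 days, starts Sun → 5 of Sun, Mon, Tue
Feb: 28 days, starts Wed → 5 of (none)
Mar: 31 days, starts Wed → 5 of Wed, Thu, Fri
Apr: 30 days, starts Sat → 5 of Sat, Sun ✓
May: 31 days, starts Mon → 5 of Mon, Tue, Wed
Jun: 30 days, starts Thu → 5 of Thu, Fri
Jul: 31 days, starts Sat → 5 of Sat, Sun, Mon ✓
Aug: 31 days, starts Tue → 5 of Tue, Wed, Thu
Sep: 30 days, starts Fri → 5 of Fri, Sat ✓
Oct: 31 days, starts Sun → 5 of Sun, Mon, Tue
Nov: 30 days, starts Wed → 5 of Wed, Thu
Dec: 31 days, starts Fri → 5 of Fri, Sat, Sun ✓
Months with five Saturdays: Apr, Jul, Sep, Dec.

4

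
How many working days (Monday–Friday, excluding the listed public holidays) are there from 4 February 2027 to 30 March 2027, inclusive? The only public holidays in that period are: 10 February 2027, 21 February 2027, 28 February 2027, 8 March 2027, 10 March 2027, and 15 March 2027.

4 February 2027 is a Thursday.
From 4 February 2027 to 30 March 2027 is 55 days inclusive.
55 = 7 × 7 + 6, so there are 7 full weeks plus 6 extra days.
Each full week contributes 5 weekdays (Mon–Fri): 7 × 5 = 35.
The 6 extra days are Thu, Fri, Sat, Sun, Mon, Tue — 4 of them qualify.
Total: 35 + 4 = 39.
Holidays: 10 February 2027 (Wed); 21 February 2027 (Sun); 28 February 2027 (Sun); 8 March 2027 (Mon); 10 March 2027 (Wed); 15 March 2027 (Mon).
4 of the 6 holidays fall on weekdays; the rest are weekends and were already excluded.
Business days: 39 − 4 = 35.

35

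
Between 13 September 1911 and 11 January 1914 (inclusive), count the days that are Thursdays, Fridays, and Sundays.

13 September 1911 is a Wednesday.
The range spans 852 days (inclusive of both endpoints).
852 = 7 × 121 + 5, so there are 121 full weeks plus 5 extra days.
Each full week contributes 3 days from the set (Thu, Fri, Sun): 121 × 3 = 363.
The 5 extra days are Wed, Thu, Fri, Sat, Sun — 3 of them qualify.
Total: 363 + 3 = 366.

366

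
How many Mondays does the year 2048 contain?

2048-01-01 is a Wednesday.
That's 366 days from start to end, counting both.
366 = 7 × 52 + 2, so there are 52 full weeks plus 2 extra days.
Each full week contributes one Monday: 52 so far.
The 2 extra days are Wednesday, Thursday — none qualify.
Total: 52 + 0 = 52.

52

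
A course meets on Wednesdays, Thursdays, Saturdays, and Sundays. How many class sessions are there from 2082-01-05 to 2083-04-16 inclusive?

2082-01-05 is a Monday.
That's 467 days from start to end, counting both.
467 = 7 × 66 + 5, so there are 66 full weeks plus 5 extra days.
Each full week contributes 4 days from the set (Wed, Thu, Sat, Sun): 66 × 4 = 264.
The 5 extra days are Mon, Tue, Wed, Thu, Fri — 2 of them qualify.
Total: 264 + 2 = 266.

266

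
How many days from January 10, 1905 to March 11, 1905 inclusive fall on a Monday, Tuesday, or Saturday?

January 10, 1905 is a Tuesday.
From January 10, 1905 to March 11, 1905 is 61 days inclusive.
61 = 7 × 8 + 5, so there are 8 full weeks plus 5 extra days.
Each full week contributes 3 days from the set (Mon, Tue, Sat): 8 × 3 = 24.
The 5 extra days are Tuesday, Wednesday, Thursday, Friday, Saturday — 2 of them qualify.
Total: 24 + 2 = 26.

26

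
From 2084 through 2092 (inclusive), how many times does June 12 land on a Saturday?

Day of week of June 12 in each year:
2084: Mon, 2085: Tue, 2086: Wed, 2087: Thu, 2088: Sat ✓, 2089: Sun, 2090: Mon, 2091: Tue, 2092: Thu
Saturdays: 2088.

1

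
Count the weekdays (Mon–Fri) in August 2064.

21

2064-08-01 is a Friday.
The range spans 31 days (inclusive of both endpoints).
31 = 7 × 4 + 3, so there are 4 full weeks plus 3 extra days.
Each full week contributes 5 weekdays (Mon–Fri): 4 × 5 = 20.
The 3 extra days are Fri, Sat, Sun — 1 of them qualifies.
Total: 20 + 1 = 21.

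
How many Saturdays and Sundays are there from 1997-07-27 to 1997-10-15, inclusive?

1997-07-27 is a Sunday.
The range spans 81 days (inclusive of both endpoints).
81 = 7 × 11 + 4, so there are 11 full weeks plus 4 extra days.
Each full week contributes 2 weekend days (Sat, Sun): 11 × 2 = 22.
The 4 extra days are Sunday, Monday, Tuesday, Wednesday — 1 of them qualifies.
Total: 22 + 1 = 23.

23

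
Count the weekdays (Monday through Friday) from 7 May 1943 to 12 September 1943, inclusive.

91 weekdays

7 May 1943 is a Friday.
From 7 May 1943 to 12 September 1943 is 129 days inclusive.
129 = 7 × 18 + 3, so there are 18 full weeks plus 3 extra days.
Each full week contributes 5 weekdays (Mon–Fri): 18 × 5 = 90.
The 3 extra days are Fri, Sat, Sun — 1 of them qualifies.
Total: 90 + 1 = 91.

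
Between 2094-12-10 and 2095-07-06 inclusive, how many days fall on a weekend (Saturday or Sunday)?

60

2094-12-10 is a Friday.
That's 209 days from start to end, counting both.
209 = 7 × 29 + 6, so there are 29 full weeks plus 6 extra days.
Each full week contributes 2 weekend days (Sat, Sun): 29 × 2 = 58.
The 6 extra days are Friday, Saturday, Sunday, Monday, Tuesday, Wednesday — 2 of them qualify.
Total: 58 + 2 = 60.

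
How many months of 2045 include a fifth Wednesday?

A month has five Wednesdays exactly when Wednesday falls within its first (length − 28) days.
Jan: 31 days, starts Sun → 5 of Sun, Mon, Tue
Feb: 28 days, starts Wed → 5 of (none)
Mar: 31 days, starts Wed → 5 of Wed, Thu, Fri ✓
Apr: 30 days, starts Sat → 5 of Sat, Sun
May: 31 days, starts Mon → 5 of Mon, Tue, Wed ✓
Jun: 30 days, starts Thu → 5 of Thu, Fri
Jul: 31 days, starts Sat → 5 of Sat, Sun, Mon
Aug: 31 days, starts Tue → 5 of Tue, Wed, Thu ✓
Sep: 30 days, starts Fri → 5 of Fri, Sat
Oct: 31 days, starts Sun → 5 of Sun, Mon, Tue
Nov: 30 days, starts Wed → 5 of Wed, Thu ✓
Dec: 31 days, starts Fri → 5 of Fri, Sat, Sun
Months with five Wednesdays: Mar, May, Aug, Nov.

4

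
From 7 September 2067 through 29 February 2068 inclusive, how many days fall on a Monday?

25 Mondays

7 September 2067 is a Wednesday.
From 7 September 2067 to 29 February 2068 is 176 days inclusive.
176 = 7 × 25 + 1, so there are 25 full weeks plus 1 extra day.
Each full week contributes one Monday: 25 so far.
The 1 extra day is Wednesday — none qualify.
Total: 25 + 0 = 25.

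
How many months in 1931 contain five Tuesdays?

A month has five Tuesdays exactly when Tuesday falls within its first (length − 28) days.
Jan: 31 days, starts Thu → 5 of Thu, Fri, Sat
Feb: 28 days, starts Sun → 5 of (none)
Mar: 31 days, starts Sun → 5 of Sun, Mon, Tue ✓
Apr: 30 days, starts Wed → 5 of Wed, Thu
May: 31 days, starts Fri → 5 of Fri, Sat, Sun
Jun: 30 days, starts Mon → 5 of Mon, Tue ✓
Jul: 31 days, starts Wed → 5 of Wed, Thu, Fri
Aug: 31 days, starts Sat → 5 of Sat, Sun, Mon
Sep: 30 days, starts Tue → 5 of Tue, Wed ✓
Oct: 31 days, starts Thu → 5 of Thu, Fri, Sat
Nov: 30 days, starts Sun → 5 of Sun, Mon
Dec: 31 days, starts Tue → 5 of Tue, Wed, Thu ✓
Months with five Tuesdays: Mar, Jun, Sep, Dec.

4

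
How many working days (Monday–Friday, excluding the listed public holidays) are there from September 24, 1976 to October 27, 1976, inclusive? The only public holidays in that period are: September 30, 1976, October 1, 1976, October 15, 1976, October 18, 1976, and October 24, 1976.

20

September 24, 1976 is a Friday.
The range spans 34 days (inclusive of both endpoints).
34 = 7 × 4 + 6, so there are 4 full weeks plus 6 extra days.
Each full week contributes 5 weekdays (Mon–Fri): 4 × 5 = 20.
The 6 extra days are Friday, Saturday, Sunday, Monday, Tuesday, Wednesday — 4 of them qualify.
Total: 20 + 4 = 24.
Holidays: September 30, 1976 (Thu); October 1, 1976 (Fri); October 15, 1976 (Fri); October 18, 1976 (Mon); October 24, 1976 (Sun).
4 of the 5 holidays fall on weekdays; the rest are weekends and were already excluded.
Business days: 24 − 4 = 20.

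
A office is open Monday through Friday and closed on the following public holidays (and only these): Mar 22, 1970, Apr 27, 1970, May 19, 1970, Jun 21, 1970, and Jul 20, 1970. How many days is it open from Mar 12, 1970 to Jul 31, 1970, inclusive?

99 working days

Mar 12, 1970 is a Thursday.
From Mar 12, 1970 to Jul 31, 1970 is 142 days inclusive.
142 = 7 × 20 + 2, so there are 20 full weeks plus 2 extra days.
Each full week contributes 5 weekdays (Mon–Fri): 20 × 5 = 100.
The 2 extra days are Thursday, Friday — 2 of them qualify.
Total: 100 + 2 = 102.
Holidays: Mar 22, 1970 (Sun); Apr 27, 1970 (Mon); May 19, 1970 (Tue); Jun 21, 1970 (Sun); Jul 20, 1970 (Mon).
3 of the 5 holidays fall on weekdays; the rest are weekends and were already excluded.
Business days: 102 − 3 = 99.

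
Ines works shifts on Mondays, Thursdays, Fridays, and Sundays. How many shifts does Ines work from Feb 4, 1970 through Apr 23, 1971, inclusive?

Feb 4, 1970 is a Wednesday.
The range spans 444 days (inclusive of both endpoints).
444 = 7 × 63 + 3, so there are 63 full weeks plus 3 extra days.
Each full week contributes 4 days from the set (Mon, Thu, Fri, Sun): 63 × 4 = 252.
The 3 extra days are Wednesday, Thursday, Friday — 2 of them qualify.
Total: 252 + 2 = 254.

254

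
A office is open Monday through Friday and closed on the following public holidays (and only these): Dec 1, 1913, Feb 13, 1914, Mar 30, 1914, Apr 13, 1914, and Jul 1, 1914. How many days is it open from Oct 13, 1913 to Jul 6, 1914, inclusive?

Oct 13, 1913 is a Monday.
That's 267 days from start to end, counting both.
267 = 7 × 38 + 1, so there are 38 full weeks plus 1 extra day.
Each full week contributes 5 weekdays (Mon–Fri): 38 × 5 = 190.
The 1 extra day is Monday — 1 of them qualifies.
Total: 190 + 1 = 191.
Holidays: Dec 1, 1913 (Mon); Feb 13, 1914 (Fri); Mar 30, 1914 (Mon); Apr 13, 1914 (Mon); Jul 1, 1914 (Wed).
All 5 holidays fall on weekdays, so subtract 5.
Business days: 191 − 5 = 186.

186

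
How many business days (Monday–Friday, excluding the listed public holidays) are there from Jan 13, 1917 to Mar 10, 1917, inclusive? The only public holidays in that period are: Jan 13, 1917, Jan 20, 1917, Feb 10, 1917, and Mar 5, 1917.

39 business days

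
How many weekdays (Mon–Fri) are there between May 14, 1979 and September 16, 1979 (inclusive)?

May 14, 1979 is a Monday.
From May 14, 1979 to September 16, 1979 is 126 days inclusive.
126 = 7 × 18, so the span is exactly 18 full weeks.
Each full week contributes 5 weekdays (Mon–Fri): 18 × 5 = 90.
Total: 90.

90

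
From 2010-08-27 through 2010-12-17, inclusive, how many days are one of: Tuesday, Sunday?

32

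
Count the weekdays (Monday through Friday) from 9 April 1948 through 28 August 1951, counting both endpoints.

883

9 April 1948 is a Friday.
The range spans 1237 days (inclusive of both endpoints).
1237 = 7 × 176 + 5, so there are 176 full weeks plus 5 extra days.
Each full week contributes 5 weekdays (Mon–Fri): 176 × 5 = 880.
The 5 extra days are Fri, Sat, Sun, Mon, Tue — 3 of them qualify.
Total: 880 + 3 = 883.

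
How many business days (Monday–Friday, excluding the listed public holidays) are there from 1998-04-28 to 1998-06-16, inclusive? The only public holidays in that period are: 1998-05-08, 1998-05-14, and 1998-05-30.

34 business days

1998-04-28 is a Tuesday.
That's 50 days from start to end, counting both.
50 = 7 × 7 + 1, so there are 7 full weeks plus 1 extra day.
Each full week contributes 5 weekdays (Mon–Fri): 7 × 5 = 35.
The 1 extra day is Tue — 1 of them qualifies.
Total: 35 + 1 = 36.
Holidays: 1998-05-08 (Fri); 1998-05-14 (Thu); 1998-05-30 (Sat).
2 of the 3 holidays fall on weekdays; the rest are weekends and were already excluded.
Business days: 36 − 2 = 34.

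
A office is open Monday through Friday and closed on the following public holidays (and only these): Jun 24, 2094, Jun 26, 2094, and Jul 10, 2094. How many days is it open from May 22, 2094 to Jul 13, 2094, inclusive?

36

May 22, 2094 is a Saturday.
That's 53 days from start to end, counting both.
53 = 7 × 7 + 4, so there are 7 full weeks plus 4 extra days.
Each full week contributes 5 weekdays (Mon–Fri): 7 × 5 = 35.
The 4 extra days are Sat, Sun, Mon, Tue — 2 of them qualify.
Total: 35 + 2 = 37.
Holidays: Jun 24, 2094 (Thu); Jun 26, 2094 (Sat); Jul 10, 2094 (Sat).
1 of the 3 holidays fall on weekdays; the rest are weekends and were already excluded.
Business days: 37 − 1 = 36.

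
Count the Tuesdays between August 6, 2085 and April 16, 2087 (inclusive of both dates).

August 6, 2085 is a Monday.
From August 6, 2085 to April 16, 2087 is 619 days inclusive.
619 = 7 × 88 + 3, so there are 88 full weeks plus 3 extra days.
Each full week contributes one Tuesday: 88 so far.
The 3 extra days are Mon, Tue, Wed — 1 of them qualifies.
Total: 88 + 1 = 89.

89 Tuesdays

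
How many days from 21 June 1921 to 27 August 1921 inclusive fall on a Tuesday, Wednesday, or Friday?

21 June 1921 is a Tuesday.
The range spans 68 days (inclusive of both endpoints).
68 = 7 × 9 + 5, so there are 9 full weeks plus 5 extra days.
Each full week contributes 3 days from the set (Tue, Wed, Fri): 9 × 3 = 27.
The 5 extra days are Tue, Wed, Thu, Fri, Sat — 3 of them qualify.
Total: 27 + 3 = 30.

30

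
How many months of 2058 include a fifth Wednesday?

A month has five Wednesdays exactly when Wednesday falls within its first (length − 28) days.
Jan: 31 days, starts Tue → 5 of Tue, Wed, Thu ✓
Feb: 28 days, starts Fri → 5 of (none)
Mar: 31 days, starts Fri → 5 of Fri, Sat, Sun
Apr: 30 days, starts Mon → 5 of Mon, Tue
May: 31 days, starts Wed → 5 of Wed, Thu, Fri ✓
Jun: 30 days, starts Sat → 5 of Sat, Sun
Jul: 31 days, starts Mon → 5 of Mon, Tue, Wed ✓
Aug: 31 days, starts Thu → 5 of Thu, Fri, Sat
Sep: 30 days, starts Sun → 5 of Sun, Mon
Oct: 31 days, starts Tue → 5 of Tue, Wed, Thu ✓
Nov: 30 days, starts Fri → 5 of Fri, Sat
Dec: 31 days, starts Sun → 5 of Sun, Mon, Tue
Months with five Wednesdays: Jan, May, Jul, Oct.

4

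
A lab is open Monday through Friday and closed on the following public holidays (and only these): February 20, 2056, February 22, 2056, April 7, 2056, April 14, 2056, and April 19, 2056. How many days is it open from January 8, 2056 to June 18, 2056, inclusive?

111 business days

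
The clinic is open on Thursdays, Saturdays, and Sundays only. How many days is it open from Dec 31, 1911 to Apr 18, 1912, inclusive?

Dec 31, 1911 is a Sunday.
The range spans 110 days (inclusive of both endpoints).
110 = 7 × 15 + 5, so there are 15 full weeks plus 5 extra days.
Each full week contributes 3 days from the set (Thu, Sat, Sun): 15 × 3 = 45.
The 5 extra days are Sun, Mon, Tue, Wed, Thu — 2 of them qualify.
Total: 45 + 2 = 47.

47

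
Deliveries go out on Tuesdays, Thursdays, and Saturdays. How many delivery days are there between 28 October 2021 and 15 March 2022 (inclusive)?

28 October 2021 is a Thursday.
The range spans 139 days (inclusive of both endpoints).
139 = 7 × 19 + 6, so there are 19 full weeks plus 6 extra days.
Each full week contributes 3 days from the set (Tue, Thu, Sat): 19 × 3 = 57.
The 6 extra days are Thursday, Friday, Saturday, Sunday, Monday, Tuesday — 3 of them qualify.
Total: 57 + 3 = 60.

60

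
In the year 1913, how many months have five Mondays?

4

A month has five Mondays exactly when Monday falls within its first (length − 28) days.
Jan: 31 days, starts Wed → 5 of Wed, Thu, Fri
Feb: 28 days, starts Sat → 5 of (none)
Mar: 31 days, starts Sat → 5 of Sat, Sun, Mon ✓
Apr: 30 days, starts Tue → 5 of Tue, Wed
May: 31 days, starts Thu → 5 of Thu, Fri, Sat
Jun: 30 days, starts Sun → 5 of Sun, Mon ✓
Jul: 31 days, starts Tue → 5 of Tue, Wed, Thu
Aug: 31 days, starts Fri → 5 of Fri, Sat, Sun
Sep: 30 days, starts Mon → 5 of Mon, Tue ✓
Oct: 31 days, starts Wed → 5 of Wed, Thu, Fri
Nov: 30 days, starts Sat → 5 of Sat, Sun
Dec: 31 days, starts Mon → 5 of Mon, Tue, Wed ✓
Months with five Mondays: Mar, Jun, Sep, Dec.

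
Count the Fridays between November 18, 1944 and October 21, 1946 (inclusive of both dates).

100 Fridays

November 18, 1944 is a Saturday.
The range spans 703 days (inclusive of both endpoints).
703 = 7 × 100 + 3, so there are 100 full weeks plus 3 extra days.
Each full week contributes one Friday: 100 so far.
The 3 extra days are Saturday, Sunday, Monday — none qualify.
Total: 100 + 0 = 100.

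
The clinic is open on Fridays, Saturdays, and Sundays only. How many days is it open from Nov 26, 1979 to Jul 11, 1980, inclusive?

97

Nov 26, 1979 is a Monday.
From Nov 26, 1979 to Jul 11, 1980 is 229 days inclusive.
229 = 7 × 32 + 5, so there are 32 full weeks plus 5 extra days.
Each full week contributes 3 days from the set (Fri, Sat, Sun): 32 × 3 = 96.
The 5 extra days are Monday, Tuesday, Wednesday, Thursday, Friday — 1 of them qualifies.
Total: 96 + 1 = 97.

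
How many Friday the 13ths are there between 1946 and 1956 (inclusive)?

19

Friday-the-13ths by year:
1946: Sep, Dec
1947: Jun
1948: Feb, Aug
1949: May
1950: Jan, Oct
1951: Apr, Jul
1952: Jun
1953: Feb, Mar, Nov
1954: Aug
1955: May
1956: Jan, Apr, Jul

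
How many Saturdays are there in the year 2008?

52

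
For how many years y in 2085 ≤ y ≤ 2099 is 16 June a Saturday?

Day of week of June 16 in each year:
2085: Sat ✓, 2086: Sun, 2087: Mon, 2088: Wed, 2089: Thu, 2090: Fri, 2091: Sat ✓, 2092: Mon, 2093: Tue, 2094: Wed, 2095: Thu, 2096: Sat ✓, 2097: Sun, 2098: Mon, 2099: Tue
Saturdays: 2085, 2091, 2096.

3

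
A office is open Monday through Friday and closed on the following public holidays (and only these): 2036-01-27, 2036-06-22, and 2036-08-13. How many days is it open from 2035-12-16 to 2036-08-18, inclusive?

2035-12-16 is a Sunday.
From 2035-12-16 to 2036-08-18 is 247 days inclusive.
247 = 7 × 35 + 2, so there are 35 full weeks plus 2 extra days.
Each full week contributes 5 weekdays (Mon–Fri): 35 × 5 = 175.
The 2 extra days are Sunday, Monday — 1 of them qualifies.
Total: 175 + 1 = 176.
Holidays: 2036-01-27 (Sun); 2036-06-22 (Sun); 2036-08-13 (Wed).
1 of the 3 holidays fall on weekdays; the rest are weekends and were already excluded.
Business days: 176 − 1 = 175.

175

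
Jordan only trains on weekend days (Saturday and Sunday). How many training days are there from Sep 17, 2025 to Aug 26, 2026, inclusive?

98

Sep 17, 2025 is a Wednesday.
The range spans 344 days (inclusive of both endpoints).
344 = 7 × 49 + 1, so there are 49 full weeks plus 1 extra day.
Each full week contributes 2 weekend days (Sat, Sun): 49 × 2 = 98.
The 1 extra day is Wed — none qualify.
Total: 98 + 0 = 98.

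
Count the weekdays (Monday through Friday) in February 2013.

2013-02-01 is a Friday.
That's 28 days from start to end, counting both.
28 = 7 × 4, so the span is exactly 4 full weeks.
Each full week contributes 5 weekdays (Mon–Fri): 4 × 5 = 20.
Total: 20.

20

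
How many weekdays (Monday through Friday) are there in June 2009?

June 1, 2009 is a Monday.
From June 1, 2009 to June 30, 2009 is 30 days inclusive.
30 = 7 × 4 + 2, so there are 4 full weeks plus 2 extra days.
Each full week contributes 5 weekdays (Mon–Fri): 4 × 5 = 20.
The 2 extra days are Monday, Tuesday — 2 of them qualify.
Total: 20 + 2 = 22.

22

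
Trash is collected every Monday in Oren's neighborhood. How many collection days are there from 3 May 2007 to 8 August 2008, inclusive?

66

3 May 2007 is a Thursday.
That's 464 days from start to end, counting both.
464 = 7 × 66 + 2, so there are 66 full weeks plus 2 extra days.
Each full week contributes one Monday: 66 so far.
The 2 extra days are Thursday, Friday — none qualify.
Total: 66 + 0 = 66.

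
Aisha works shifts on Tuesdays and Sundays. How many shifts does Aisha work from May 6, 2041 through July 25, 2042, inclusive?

May 6, 2041 is a Monday.
From May 6, 2041 to July 25, 2042 is 446 days inclusive.
446 = 7 × 63 + 5, so there are 63 full weeks plus 5 extra days.
Each full week contributes 2 days from the set (Tue, Sun): 63 × 2 = 126.
The 5 extra days are Monday, Tuesday, Wednesday, Thursday, Friday — 1 of them qualifies.
Total: 126 + 1 = 127.

127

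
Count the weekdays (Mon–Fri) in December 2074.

Dec 1, 2074 is a Saturday.
The range spans 31 days (inclusive of both endpoints).
31 = 7 × 4 + 3, so there are 4 full weeks plus 3 extra days.
Each full week contributes 5 weekdays (Mon–Fri): 4 × 5 = 20.
The 3 extra days are Sat, Sun, Mon — 1 of them qualifies.
Total: 20 + 1 = 21.

21 weekdays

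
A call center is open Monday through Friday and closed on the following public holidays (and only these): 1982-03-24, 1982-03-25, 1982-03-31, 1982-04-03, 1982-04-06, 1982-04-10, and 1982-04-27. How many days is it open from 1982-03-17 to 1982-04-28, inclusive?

1982-03-17 is a Wednesday.
That's 43 days from start to end, counting both.
43 = 7 × 6 + 1, so there are 6 full weeks plus 1 extra day.
Each full week contributes 5 weekdays (Mon–Fri): 6 × 5 = 30.
The 1 extra day is Wednesday — 1 of them qualifies.
Total: 30 + 1 = 31.
Holidays: 1982-03-24 (Wed); 1982-03-25 (Thu); 1982-03-31 (Wed); 1982-04-03 (Sat); 1982-04-06 (Tue); 1982-04-10 (Sat); 1982-04-27 (Tue).
5 of the 7 holidays fall on weekdays; the rest are weekends and were already excluded.
Business days: 31 − 5 = 26.

26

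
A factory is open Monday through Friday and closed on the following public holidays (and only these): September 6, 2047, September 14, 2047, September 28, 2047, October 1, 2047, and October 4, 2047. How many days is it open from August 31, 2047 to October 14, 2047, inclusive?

August 31, 2047 is a Saturday.
That's 45 days from start to end, counting both.
45 = 7 × 6 + 3, so there are 6 full weeks plus 3 extra days.
Each full week contributes 5 weekdays (Mon–Fri): 6 × 5 = 30.
The 3 extra days are Saturday, Sunday, Monday — 1 of them qualifies.
Total: 30 + 1 = 31.
Holidays: September 6, 2047 (Fri); September 14, 2047 (Sat); September 28, 2047 (Sat); October 1, 2047 (Tue); October 4, 2047 (Fri).
3 of the 5 holidays fall on weekdays; the rest are weekends and were already excluded.
Business days: 31 − 3 = 28.

28 business days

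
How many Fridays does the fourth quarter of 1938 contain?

Oct 1, 1938 is a Saturday.
The range spans 92 days (inclusive of both endpoints).
92 = 7 × 13 + 1, so there are 13 full weeks plus 1 extra day.
Each full week contributes one Friday: 13 so far.
The 1 extra day is Saturday — none qualify.
Total: 13 + 0 = 13.

13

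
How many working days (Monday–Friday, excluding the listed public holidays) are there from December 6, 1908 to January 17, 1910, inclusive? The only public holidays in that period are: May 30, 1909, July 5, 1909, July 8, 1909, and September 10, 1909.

December 6, 1908 is a Sunday.
That's 408 days from start to end, counting both.
408 = 7 × 58 + 2, so there are 58 full weeks plus 2 extra days.
Each full week contributes 5 weekdays (Mon–Fri): 58 × 5 = 290.
The 2 extra days are Sunday, Monday — 1 of them qualifies.
Total: 290 + 1 = 291.
Holidays: May 30, 1909 (Sun); July 5, 1909 (Mon); July 8, 1909 (Thu); September 10, 1909 (Fri).
3 of the 4 holidays fall on weekdays; the rest are weekends and were already excluded.
Business days: 291 − 3 = 288.

288 working days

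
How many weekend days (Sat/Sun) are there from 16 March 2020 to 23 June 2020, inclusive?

28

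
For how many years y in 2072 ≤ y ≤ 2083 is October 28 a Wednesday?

2

Day of week of October 28 in each year:
2072: Fri, 2073: Sat, 2074: Sun, 2075: Mon, 2076: Wed ✓, 2077: Thu, 2078: Fri, 2079: Sat, 2080: Mon, 2081: Tue, 2082: Wed ✓, 2083: Thu
Wednesdays: 2076, 2082.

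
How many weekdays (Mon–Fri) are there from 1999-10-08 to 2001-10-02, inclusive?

1999-10-08 is a Friday.
From 1999-10-08 to 2001-10-02 is 726 days inclusive.
726 = 7 × 103 + 5, so there are 103 full weeks plus 5 extra days.
Each full week contributes 5 weekdays (Mon–Fri): 103 × 5 = 515.
The 5 extra days are Friday, Saturday, Sunday, Monday, Tuesday — 3 of them qualify.
Total: 515 + 3 = 518.

518 weekdays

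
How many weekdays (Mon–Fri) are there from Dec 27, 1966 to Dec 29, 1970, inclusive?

1046

Dec 27, 1966 is a Tuesday.
The range spans 1464 days (inclusive of both endpoints).
1464 = 7 × 209 + 1, so there are 209 full weeks plus 1 extra day.
Each full week contributes 5 weekdays (Mon–Fri): 209 × 5 = 1045.
The 1 extra day is Tue — 1 of them qualifies.
Total: 1045 + 1 = 1046.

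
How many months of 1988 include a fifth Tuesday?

A month has five Tuesdays exactly when Tuesday falls within its first (length − 28) days.
Jan: 31 days, starts Fri → 5 of Fri, Sat, Sun
Feb: 29 days, starts Mon → 5 of Mon
Mar: 31 days, starts Tue → 5 of Tue, Wed, Thu ✓
Apr: 30 days, starts Fri → 5 of Fri, Sat
May: 31 days, starts Sun → 5 of Sun, Mon, Tue ✓
Jun: 30 days, starts Wed → 5 of Wed, Thu
Jul: 31 days, starts Fri → 5 of Fri, Sat, Sun
Aug: 31 days, starts Mon → 5 of Mon, Tue, Wed ✓
Sep: 30 days, starts Thu → 5 of Thu, Fri
Oct: 31 days, starts Sat → 5 of Sat, Sun, Mon
Nov: 30 days, starts Tue → 5 of Tue, Wed ✓
Dec: 31 days, starts Thu → 5 of Thu, Fri, Sat
Months with five Tuesdays: Mar, May, Aug, Nov.

4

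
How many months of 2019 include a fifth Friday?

4

A month has five Fridays exactly when Friday falls within its first (length − 28) days.
Jan: 31 days, starts Tue → 5 of Tue, Wed, Thu
Feb: 28 days, starts Fri → 5 of (none)
Mar: 31 days, starts Fri → 5 of Fri, Sat, Sun ✓
Apr: 30 days, starts Mon → 5 of Mon, Tue
May: 31 days, starts Wed → 5 of Wed, Thu, Fri ✓
Jun: 30 days, starts Sat → 5 of Sat, Sun
Jul: 31 days, starts Mon → 5 of Mon, Tue, Wed
Aug: 31 days, starts Thu → 5 of Thu, Fri, Sat ✓
Sep: 30 days, starts Sun → 5 of Sun, Mon
Oct: 31 days, starts Tue → 5 of Tue, Wed, Thu
Nov: 30 days, starts Fri → 5 of Fri, Sat ✓
Dec: 31 days, starts Sun → 5 of Sun, Mon, Tue
Months with five Fridays: Mar, May, Aug, Nov.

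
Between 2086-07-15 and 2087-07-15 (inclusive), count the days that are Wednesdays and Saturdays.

2086-07-15 is a Monday.
The range spans 366 days (inclusive of both endpoints).
366 = 7 × 52 + 2, so there are 52 full weeks plus 2 extra days.
Each full week contributes 2 days from the set (Wed, Sat): 52 × 2 = 104.
The 2 extra days are Monday, Tuesday — none qualify.
Total: 104 + 0 = 104.

104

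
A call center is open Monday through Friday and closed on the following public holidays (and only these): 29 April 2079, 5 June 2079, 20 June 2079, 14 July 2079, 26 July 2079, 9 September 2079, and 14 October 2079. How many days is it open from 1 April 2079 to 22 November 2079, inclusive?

1 April 2079 is a Saturday.
That's 236 days from start to end, counting both.
236 = 7 × 33 + 5, so there are 33 full weeks plus 5 extra days.
Each full week contributes 5 weekdays (Mon–Fri): 33 × 5 = 165.
The 5 extra days are Sat, Sun, Mon, Tue, Wed — 3 of them qualify.
Total: 165 + 3 = 168.
Holidays: 29 April 2079 (Sat); 5 June 2079 (Mon); 20 June 2079 (Tue); 14 July 2079 (Fri); 26 July 2079 (Wed); 9 September 2079 (Sat); 14 October 2079 (Sat).
4 of the 7 holidays fall on weekdays; the rest are weekends and were already excluded.
Business days: 168 − 4 = 164.

164 working days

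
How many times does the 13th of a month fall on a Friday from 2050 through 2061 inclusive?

19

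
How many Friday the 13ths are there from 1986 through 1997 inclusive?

Friday-the-13ths by year:
1986: Jun
1987: Feb, Mar, Nov
1988: May
1989: Jan, Oct
1990: Apr, Jul
1991: Sep, Dec
1992: Mar, Nov
1993: Aug
1994: May
1995: Jan, Oct
1996: Sep, Dec
1997: Jun

20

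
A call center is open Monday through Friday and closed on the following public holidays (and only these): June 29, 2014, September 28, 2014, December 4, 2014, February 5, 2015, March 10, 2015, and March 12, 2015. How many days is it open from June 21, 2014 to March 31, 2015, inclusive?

198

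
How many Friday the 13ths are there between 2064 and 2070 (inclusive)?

Friday-the-13ths by year:
2064: Jun
2065: Feb, Mar, Nov
2066: Aug
2067: May
2068: Jan, Apr, Jul
2069: Sep, Dec
2070: Jun

12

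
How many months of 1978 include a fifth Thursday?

A month has five Thursdays exactly when Thursday falls within its first (length − 28) days.
Jan: 31 days, starts Sun → 5 of Sun, Mon, Tue
Feb: 28 days, starts Wed → 5 of (none)
Mar: 31 days, starts Wed → 5 of Wed, Thu, Fri ✓
Apr: 30 days, starts Sat → 5 of Sat, Sun
May: 31 days, starts Mon → 5 of Mon, Tue, Wed
Jun: 30 days, starts Thu → 5 of Thu, Fri ✓
Jul: 31 days, starts Sat → 5 of Sat, Sun, Mon
Aug: 31 days, starts Tue → 5 of Tue, Wed, Thu ✓
Sep: 30 days, starts Fri → 5 of Fri, Sat
Oct: 31 days, starts Sun → 5 of Sun, Mon, Tue
Nov: 30 days, starts Wed → 5 of Wed, Thu ✓
Dec: 31 days, starts Fri → 5 of Fri, Sat, Sun
Months with five Thursdays: Mar, Jun, Aug, Nov.

4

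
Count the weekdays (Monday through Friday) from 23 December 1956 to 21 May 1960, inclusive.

890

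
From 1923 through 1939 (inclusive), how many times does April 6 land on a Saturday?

Day of week of April 6 in each year:
1923: Fri, 1924: Sun, 1925: Mon, 1926: Tue, 1927: Wed, 1928: Fri, 1929: Sat ✓, 1930: Sun, 1931: Mon, 1932: Wed, 1933: Thu, 1934: Fri, 1935: Sat ✓, 1936: Mon, 1937: Tue, 1938: Wed, 1939: Thu
Saturdays: 1929, 1935.

2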